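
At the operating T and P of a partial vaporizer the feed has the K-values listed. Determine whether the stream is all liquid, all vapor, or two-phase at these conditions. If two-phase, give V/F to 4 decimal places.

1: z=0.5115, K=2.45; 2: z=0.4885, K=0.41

ΣzᵢKᵢ = 1.4535; Σzᵢ/Kᵢ = 1.4002.
Both exceed 1, so a two-phase solution exists.
Rachford–Rice: g(ψ) = Σ zᵢ(Kᵢ−1)/(1+ψ(Kᵢ−1)) = 0.
Binary case is linear: z₁(K₁−1)(1+ψ(K₂−1)) + z₂(K₂−1)(1+ψ(K₁−1)) = 0
⇒ ψ = [z₁(K₁−1)+z₂(K₂−1)] / [−(K₁−1)(K₂−1)] = 0.45346/0.85550 = 0.5301

two-phase, V/F = 0.5301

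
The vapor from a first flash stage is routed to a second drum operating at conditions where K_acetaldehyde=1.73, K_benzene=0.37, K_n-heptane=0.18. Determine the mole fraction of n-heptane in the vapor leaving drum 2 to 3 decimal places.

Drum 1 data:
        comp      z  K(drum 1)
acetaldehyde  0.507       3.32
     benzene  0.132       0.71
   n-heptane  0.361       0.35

y_n-heptane (drum 2) = 0.060

Drum 1:
Material balance + equilibrium reduce to Σ zᵢ(Kᵢ−1)/(1+ψ₁(Kᵢ−1)) = 0.
Feasibility: ΣzᵢKᵢ = 1.903, Σzᵢ/Kᵢ = 1.370 — both > 1, two phases present.
Newton–Raphson from ψ₁ = 0.44:
  ψ₁ = 0.440: g = 0.2095, g' = -0.982 → ψ₁ = 0.653
  ψ₁ = 0.653: g = 0.0124, g' = -0.909 → ψ₁ = 0.667
Converged at ψ₁ = 0.667.
Drum-1 compositions:
  acetaldehyde: x = 0.199, y = 0.661
  benzene: x = 0.164, y = 0.116
  n-heptane: x = 0.637, y = 0.223
Drum-2 feed = drum-1 vapor: z₂ = (0.6607, 0.1162, 0.2231).
Drum 2:
Let ψ₂ = V/F and solve Σ zᵢ(Kᵢ−1)/(1+ψ₂(Kᵢ−1)) = 0.
Feasibility: ΣzᵢKᵢ = 1.226, Σzᵢ/Kᵢ = 1.935 — both > 1, two phases present.
Iterate (Newton) starting at ψ₂ = 0.31:
  ψ₂ = 0.310: g = 0.0571, g' = -0.575 → ψ₂ = 0.409
  ψ₂ = 0.409: g = -0.0026, g' = -0.632 → ψ₂ = 0.405
Converged at ψ₂ = 0.405.
  acetaldehyde: x = 0.510, y = 0.882
  benzene: x = 0.156, y = 0.058
  n-heptane: x = 0.334, y = 0.060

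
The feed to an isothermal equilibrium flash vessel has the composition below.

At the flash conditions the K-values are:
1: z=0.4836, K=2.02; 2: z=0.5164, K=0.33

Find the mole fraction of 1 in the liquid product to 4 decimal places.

x_1 = 0.3964

Rachford–Rice: g(V/F) = Σ zᵢ(Kᵢ−1)/(1+V/F(Kᵢ−1)) = 0.
Feasibility: ΣzᵢKᵢ = 1.1473, Σzᵢ/Kᵢ = 1.8043 — both > 1, two phases present.
Newton iteration, V/F⁰ = 0.5:
  V/F = 0.5000: g = -0.19361, g' = -0.7449 → V/F = 0.2401
  V/F = 0.2401: g = -0.01606, g' = -0.6539 → V/F = 0.2155
Converged at V/F = 0.2155.
Compositions from xᵢ = zᵢ/(1+V/F(Kᵢ−1)), yᵢ = Kᵢxᵢ:
  1: x = 0.3964, y = 0.8008
  2: x = 0.6036, y = 0.1992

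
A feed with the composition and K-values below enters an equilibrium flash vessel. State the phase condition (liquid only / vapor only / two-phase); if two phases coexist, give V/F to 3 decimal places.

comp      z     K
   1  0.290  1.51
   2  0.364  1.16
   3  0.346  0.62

two-phase, V/F = 0.571

ΣzᵢKᵢ = 1.075; Σzᵢ/Kᵢ = 1.064.
Both exceed 1, so a two-phase solution exists.
Rachford–Rice: g(ψ) = Σ zᵢ(Kᵢ−1)/(1+ψ(Kᵢ−1)) = 0.
Iterate (Newton) starting at ψ = 0.5:
  ψ = 0.500: g = 0.0095, g' = -0.132 → ψ = 0.572
  ψ = 0.572: g = -0.0001, g' = -0.135 → ψ = 0.571
Converged at ψ = 0.571.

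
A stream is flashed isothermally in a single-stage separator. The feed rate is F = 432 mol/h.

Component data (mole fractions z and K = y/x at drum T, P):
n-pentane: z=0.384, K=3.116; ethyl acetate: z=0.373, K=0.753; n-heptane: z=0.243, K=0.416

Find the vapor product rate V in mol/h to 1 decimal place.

V = 283.6 mol/h

Let ψ = V/F and solve Σ zᵢ(Kᵢ−1)/(1+ψ(Kᵢ−1)) = 0.
Feasibility: ΣzᵢKᵢ = 1.579, Σzᵢ/Kᵢ = 1.203 — both > 1, two phases present.
Newton–Raphson from ψ = 0.52:
  ψ = 0.520: g = 0.0774, g' = -0.591 → ψ = 0.651
  ψ = 0.651: g = 0.0030, g' = -0.552 → ψ = 0.656
Converged at ψ = 0.656.
Then V = ψ·F = 0.6565·432 = 283.6 mol/h and L = F − V = 148.4 mol/h.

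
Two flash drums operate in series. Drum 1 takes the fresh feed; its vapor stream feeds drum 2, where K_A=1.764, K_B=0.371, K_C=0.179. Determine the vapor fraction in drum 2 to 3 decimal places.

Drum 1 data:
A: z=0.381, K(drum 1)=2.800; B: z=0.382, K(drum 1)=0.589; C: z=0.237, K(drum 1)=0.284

V/F (drum 2) = 0.477

Drum 1:
Material balance + equilibrium reduce to Σ zᵢ(Kᵢ−1)/(1+ψ₁(Kᵢ−1)) = 0.
g(0) = ΣzᵢKᵢ − 1 = 0.359 and g(1) = 1 − Σzᵢ/Kᵢ = -0.619, so a root lies in (0, 1).
Newton iteration, ψ₁⁰ = 0.5:
  ψ₁ = 0.500: g = -0.1010, g' = -0.739 → ψ₁ = 0.363
  ψ₁ = 0.363: g = 0.0007, g' = -0.762 → ψ₁ = 0.364
Converged at ψ₁ = 0.364.
Drum-1 compositions:
  A: x = 0.230, y = 0.644
  B: x = 0.449, y = 0.265
  C: x = 0.321, y = 0.091
Drum-2 feed = drum-1 vapor: z₂ = (0.6443, 0.2646, 0.0911).
Drum 2:
Iterate (Newton) starting at ψ₂ = 0.46:
  ψ₂ = 0.460: g = 0.0099, g' = -0.572 → ψ₂ = 0.477
Converged at ψ₂ = 0.477.
  A: x = 0.472, y = 0.833
  B: x = 0.378, y = 0.140
  C: x = 0.150, y = 0.027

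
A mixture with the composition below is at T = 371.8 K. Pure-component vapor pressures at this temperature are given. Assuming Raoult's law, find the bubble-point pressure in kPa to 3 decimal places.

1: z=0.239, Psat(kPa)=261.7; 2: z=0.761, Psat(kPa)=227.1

At the bubble point ψ → 0, so ΣzᵢKᵢ = 1 with Kᵢ = Pᵢˢᵃᵗ/P ⇒ P = ΣzᵢPᵢˢᵃᵗ.
P = 0.239·261.7 + 0.761·227.1 = 235.369 kPa

Pbub = 235.369 kPa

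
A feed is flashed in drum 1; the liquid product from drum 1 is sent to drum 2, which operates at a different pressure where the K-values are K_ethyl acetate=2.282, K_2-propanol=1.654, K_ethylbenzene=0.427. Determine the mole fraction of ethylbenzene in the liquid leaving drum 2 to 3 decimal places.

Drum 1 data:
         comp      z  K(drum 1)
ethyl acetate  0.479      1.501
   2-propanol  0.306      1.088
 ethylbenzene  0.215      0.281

x_ethylbenzene (drum 2) = 0.628

Drum 1:
Let ψ₁ = V/F and solve Σ zᵢ(Kᵢ−1)/(1+ψ₁(Kᵢ−1)) = 0.
Feasibility: ΣzᵢKᵢ = 1.112, Σzᵢ/Kᵢ = 1.365 — both > 1, two phases present.
Newton–Raphson from ψ₁ = 0.5:
  ψ₁ = 0.500: g = -0.0237, g' = -0.350 → ψ₁ = 0.432
  ψ₁ = 0.432: g = -0.0011, g' = -0.317 → ψ₁ = 0.429
Converged at ψ₁ = 0.429.
Drum-1 compositions:
  ethyl acetate: x = 0.394, y = 0.592
  2-propanol: x = 0.295, y = 0.321
  ethylbenzene: x = 0.311, y = 0.087
Drum-2 feed = drum-1 liquid: z₂ = (0.3943, 0.2949, 0.3108).
Drum 2:
Newton iteration, ψ₂⁰ = 0.43:
  ψ₂ = 0.430: g = 0.2400, g' = -0.526 → ψ₂ = 0.886
  ψ₂ = 0.886: g = -0.0033, g' = -0.614 → ψ₂ = 0.881
Converged at ψ₂ = 0.881.
  ethyl acetate: x = 0.185, y = 0.423
  2-propanol: x = 0.187, y = 0.309
  ethylbenzene: x = 0.628, y = 0.268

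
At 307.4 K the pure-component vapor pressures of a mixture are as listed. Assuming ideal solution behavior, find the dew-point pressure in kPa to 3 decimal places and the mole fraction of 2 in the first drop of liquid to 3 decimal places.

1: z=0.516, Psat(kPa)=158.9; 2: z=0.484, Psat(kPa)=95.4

At the dew point ψ → 1, so Σzᵢ/Kᵢ = 1 with Kᵢ = Pᵢˢᵃᵗ/P ⇒ 1/P = Σzᵢ/Pᵢˢᵃᵗ.
1/P = 0.516/158.9 + 0.484/95.4 = 0.008321 ⇒ P = 120.182 kPa
xᵢ = zᵢP/Pᵢˢᵃᵗ ⇒ x_2 = 0.484·120.182/95.4 = 0.610

Pdew = 120.182 kPa, x_2 = 0.610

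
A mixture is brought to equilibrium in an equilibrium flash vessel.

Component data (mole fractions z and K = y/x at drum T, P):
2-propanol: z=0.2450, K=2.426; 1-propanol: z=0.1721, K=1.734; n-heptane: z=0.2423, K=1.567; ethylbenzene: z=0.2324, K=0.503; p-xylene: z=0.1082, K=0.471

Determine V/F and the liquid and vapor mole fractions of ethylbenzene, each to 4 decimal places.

Iterate (Newton) starting at V/F = 0.38:
  V/F = 0.3800: g = 0.22436, g' = -0.4537 → V/F = 0.8746
  V/F = 0.8746: g = 0.01343, g' = -0.4523 → V/F = 0.9042
  V/F = 0.9042: g = -0.00016, g' = -0.4632 → V/F = 0.9039
Converged at V/F = 0.9039.
Compositions from xᵢ = zᵢ/(1+V/F(Kᵢ−1)), yᵢ = Kᵢxᵢ:
  2-propanol: x = 0.1070, y = 0.2597
  1-propanol: x = 0.1035, y = 0.1794
  n-heptane: x = 0.1602, y = 0.2510
  ethylbenzene: x = 0.4220, y = 0.2122
  p-xylene: x = 0.2073, y = 0.0977

V/F = 0.9039, x_ethylbenzene = 0.4220, y_ethylbenzene = 0.2122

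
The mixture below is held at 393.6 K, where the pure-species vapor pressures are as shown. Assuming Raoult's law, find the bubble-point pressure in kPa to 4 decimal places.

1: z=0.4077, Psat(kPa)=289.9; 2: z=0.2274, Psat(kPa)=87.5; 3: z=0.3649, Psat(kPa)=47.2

Pbub = 155.3130 kPa

At the bubble point ψ → 0, so ΣzᵢKᵢ = 1 with Kᵢ = Pᵢˢᵃᵗ/P ⇒ P = ΣzᵢPᵢˢᵃᵗ.
P = 0.4077·289.9 + 0.2274·87.5 + 0.3649·47.2 = 155.3130 kPa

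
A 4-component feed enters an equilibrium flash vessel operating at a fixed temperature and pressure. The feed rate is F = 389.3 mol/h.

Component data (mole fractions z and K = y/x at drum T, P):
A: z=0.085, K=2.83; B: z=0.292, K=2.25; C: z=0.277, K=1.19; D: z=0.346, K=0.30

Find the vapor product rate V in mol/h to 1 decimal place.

Material balance + equilibrium reduce to Σ zᵢ(Kᵢ−1)/(1+ψ(Kᵢ−1)) = 0.
g(0) = ΣzᵢKᵢ − 1 = 0.331 and g(1) = 1 − Σzᵢ/Kᵢ = -0.546, so a root lies in (0, 1).
Iterate (Newton) starting at ψ = 0.35:
  ψ = 0.350: g = 0.0773, g' = -0.633 → ψ = 0.472
  ψ = 0.472: g = -0.0005, g' = -0.649 → ψ = 0.471
Converged at ψ = 0.471.
Then V = ψ·F = 0.4714·389.3 = 183.5 mol/h and L = F − V = 205.8 mol/h.

V = 183.5 mol/h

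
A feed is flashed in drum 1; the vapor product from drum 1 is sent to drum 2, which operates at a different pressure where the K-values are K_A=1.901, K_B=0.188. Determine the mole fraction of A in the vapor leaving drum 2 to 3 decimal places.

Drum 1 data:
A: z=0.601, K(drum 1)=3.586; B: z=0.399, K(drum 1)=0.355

y_A (drum 2) = 0.901

Drum 1:
Material balance + equilibrium reduce to Σ zᵢ(Kᵢ−1)/(1+ψ₁(Kᵢ−1)) = 0.
g(0) = ΣzᵢKᵢ − 1 = 1.297 and g(1) = 1 − Σzᵢ/Kᵢ = -0.292, so a root lies in (0, 1).
Binary case is linear: z₁(K₁−1)(1+ψ₁(K₂−1)) + z₂(K₂−1)(1+ψ₁(K₁−1)) = 0
⇒ ψ₁ = [z₁(K₁−1)+z₂(K₂−1)] / [−(K₁−1)(K₂−1)] = 1.2968/1.6680 = 0.777
Drum-1 compositions:
  A: x = 0.200, y = 0.716
  B: x = 0.800, y = 0.284
Drum-2 feed = drum-1 vapor: z₂ = (0.7159, 0.2841).
Drum 2:
Let ψ₂ = V/F and solve Σ zᵢ(Kᵢ−1)/(1+ψ₂(Kᵢ−1)) = 0.
Feasibility: ΣzᵢKᵢ = 1.414, Σzᵢ/Kᵢ = 1.888 — both > 1, two phases present.
Newton iteration, ψ₂⁰ = 0.5:
  ψ₂ = 0.500: g = 0.0563, g' = -0.807 → ψ₂ = 0.570
  ψ₂ = 0.570: g = -0.0031, g' = -0.902 → ψ₂ = 0.566
Converged at ψ₂ = 0.566.
  A: x = 0.474, y = 0.901
  B: x = 0.526, y = 0.099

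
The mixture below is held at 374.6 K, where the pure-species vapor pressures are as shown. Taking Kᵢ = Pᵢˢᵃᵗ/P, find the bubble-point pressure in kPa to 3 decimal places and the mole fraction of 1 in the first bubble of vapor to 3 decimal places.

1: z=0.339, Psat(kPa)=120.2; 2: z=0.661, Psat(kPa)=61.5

Pbub = 81.399 kPa, y_1 = 0.501

At the bubble point ψ → 0, so ΣzᵢKᵢ = 1 with Kᵢ = Pᵢˢᵃᵗ/P ⇒ P = ΣzᵢPᵢˢᵃᵗ.
P = 0.339·120.2 + 0.661·61.5 = 81.399 kPa
yᵢ = zᵢPᵢˢᵃᵗ/P ⇒ y_1 = 0.339·120.2/81.399 = 0.501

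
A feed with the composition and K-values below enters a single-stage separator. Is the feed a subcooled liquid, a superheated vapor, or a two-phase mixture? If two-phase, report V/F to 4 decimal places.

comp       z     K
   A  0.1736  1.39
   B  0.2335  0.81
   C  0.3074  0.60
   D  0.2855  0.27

subcooled liquid

ΣzᵢKᵢ = 0.6920; Σzᵢ/Kᵢ = 1.9829.
Since ΣzᵢKᵢ < 1 the mixture is below its bubble point — single liquid phase.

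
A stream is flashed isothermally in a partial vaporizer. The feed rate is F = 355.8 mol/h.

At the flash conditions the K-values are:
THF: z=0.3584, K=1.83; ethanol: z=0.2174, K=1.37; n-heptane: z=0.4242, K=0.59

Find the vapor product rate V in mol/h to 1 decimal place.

V = 260.2 mol/h

Iterate (Newton) starting at ψ = 0.5:
  ψ = 0.5000: g = 0.05934, g' = -0.2573 → ψ = 0.7306
  ψ = 0.7306: g = 0.00020, g' = -0.2595 → ψ = 0.7314
Converged at ψ = 0.7314.
Then V = ψ·F = 0.7314·355.8 = 260.2 mol/h and L = F − V = 95.6 mol/h.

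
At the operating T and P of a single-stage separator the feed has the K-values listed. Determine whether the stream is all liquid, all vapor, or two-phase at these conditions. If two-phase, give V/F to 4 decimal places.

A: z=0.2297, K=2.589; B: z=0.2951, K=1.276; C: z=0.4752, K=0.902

ΣzᵢKᵢ = 1.3999; Σzᵢ/Kᵢ = 0.8468.
Since Σzᵢ/Kᵢ < 1 the mixture is above its dew point — single vapor phase.

all vapor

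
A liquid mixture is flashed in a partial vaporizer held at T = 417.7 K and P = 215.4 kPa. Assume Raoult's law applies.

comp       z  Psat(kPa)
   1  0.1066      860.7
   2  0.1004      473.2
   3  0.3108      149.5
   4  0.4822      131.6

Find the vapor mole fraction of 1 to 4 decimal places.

y_1 = 0.2733

Raoult's law: Kᵢ = Pᵢˢᵃᵗ/P = Pᵢˢᵃᵗ/215.4.
  K_1 = 860.7/215.4 = 3.995822, K_2 = 473.2/215.4 = 2.196843, K_3 = 149.5/215.4 = 0.694058, K_4 = 131.6/215.4 = 0.610956
Rachford–Rice: g(β) = Σ zᵢ(Kᵢ−1)/(1+β(Kᵢ−1)) = 0.
g(0) = ΣzᵢKᵢ − 1 = 0.1568 and g(1) = 1 − Σzᵢ/Kᵢ = -0.3094, so a root lies in (0, 1).
Newton iteration, β⁰ = 0.36:
  β = 0.3600: g = -0.08738, g' = -0.4271 → β = 0.1554
  β = 0.1554: g = 0.01971, g' = -0.6624 → β = 0.1852
  β = 0.1852: g = 0.00081, g' = -0.6096 → β = 0.1865
Converged at β = 0.1865.
Compositions from xᵢ = zᵢ/(1+β(Kᵢ−1)), yᵢ = Kᵢxᵢ:
  1: x = 0.0684, y = 0.2733
  2: x = 0.0821, y = 0.1803
  3: x = 0.3296, y = 0.2288
  4: x = 0.5199, y = 0.3177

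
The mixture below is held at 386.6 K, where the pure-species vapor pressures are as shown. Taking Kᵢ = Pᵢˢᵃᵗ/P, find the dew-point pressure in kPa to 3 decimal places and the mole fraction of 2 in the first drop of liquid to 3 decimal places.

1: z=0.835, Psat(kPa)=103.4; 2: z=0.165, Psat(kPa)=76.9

At the dew point ψ → 1, so Σzᵢ/Kᵢ = 1 with Kᵢ = Pᵢˢᵃᵗ/P ⇒ 1/P = Σzᵢ/Pᵢˢᵃᵗ.
1/P = 0.835/103.4 + 0.165/76.9 = 0.010221 ⇒ P = 97.837 kPa
xᵢ = zᵢP/Pᵢˢᵃᵗ ⇒ x_2 = 0.165·97.837/76.9 = 0.210

Pdew = 97.837 kPa, x_2 = 0.210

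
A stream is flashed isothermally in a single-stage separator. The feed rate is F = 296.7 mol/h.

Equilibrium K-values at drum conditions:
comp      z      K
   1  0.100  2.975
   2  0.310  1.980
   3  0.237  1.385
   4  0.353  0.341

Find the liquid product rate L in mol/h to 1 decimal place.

L = 132.3 mol/h

Material balance + equilibrium reduce to Σ zᵢ(Kᵢ−1)/(1+V/F(Kᵢ−1)) = 0.
Feasibility: ΣzᵢKᵢ = 1.360, Σzᵢ/Kᵢ = 1.396 — both > 1, two phases present.
Newton–Raphson from V/F = 0.5:
  V/F = 0.500: g = 0.0328, g' = -0.599 → V/F = 0.555
  V/F = 0.555: g = -0.0005, g' = -0.619 → V/F = 0.554
Converged at V/F = 0.554.
Then V = V/F·F = 0.5540·296.7 = 164.4 mol/h and L = F − V = 132.3 mol/h.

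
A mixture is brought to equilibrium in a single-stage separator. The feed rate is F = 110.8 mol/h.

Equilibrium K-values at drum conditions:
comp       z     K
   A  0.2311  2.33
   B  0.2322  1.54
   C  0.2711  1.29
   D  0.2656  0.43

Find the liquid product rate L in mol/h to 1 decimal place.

Material balance + equilibrium reduce to Σ zᵢ(Kᵢ−1)/(1+V/F(Kᵢ−1)) = 0.
g(0) = ΣzᵢKᵢ − 1 = 0.3600 and g(1) = 1 − Σzᵢ/Kᵢ = -0.0778, so a root lies in (0, 1).
Newton iteration, V/F⁰ = 0.5:
  V/F = 0.5000: g = 0.14026, g' = -0.3756 → V/F = 0.8734
  V/F = 0.8734: g = -0.01136, g' = -0.4755 → V/F = 0.8495
  V/F = 0.8495: g = -0.00018, g' = -0.4610 → V/F = 0.8491
Converged at V/F = 0.8491.
Then V = V/F·F = 0.8491·110.8 = 94.1 mol/h and L = F − V = 16.7 mol/h.

L = 16.7 mol/h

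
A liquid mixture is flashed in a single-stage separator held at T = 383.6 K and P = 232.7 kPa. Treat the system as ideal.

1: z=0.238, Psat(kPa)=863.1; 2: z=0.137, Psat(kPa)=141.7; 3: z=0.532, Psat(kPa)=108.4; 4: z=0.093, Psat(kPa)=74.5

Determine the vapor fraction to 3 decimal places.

Raoult's law: Kᵢ = Pᵢˢᵃᵗ/P = Pᵢˢᵃᵗ/232.7.
  K_1 = 863.1/232.7 = 3.70907, K_2 = 141.7/232.7 = 0.60894, K_3 = 108.4/232.7 = 0.46584, K_4 = 74.5/232.7 = 0.32015
Let ψ = V/F and solve Σ zᵢ(Kᵢ−1)/(1+ψ(Kᵢ−1)) = 0.
Check two-phase: ΣzᵢKᵢ = 1.244 > 1 and Σzᵢ/Kᵢ = 1.722 > 1, so g(0) = 0.244 > 0 and g(1) = -0.722 < 0.
Iterate (Newton) starting at ψ = 0.5:
  ψ = 0.500: g = -0.2763, g' = -0.729 → ψ = 0.121
  ψ = 0.121: g = 0.0568, g' = -1.239 → ψ = 0.167
  ψ = 0.167: g = 0.0036, g' = -1.090 → ψ = 0.170
Converged at ψ = 0.170.

ψ = 0.170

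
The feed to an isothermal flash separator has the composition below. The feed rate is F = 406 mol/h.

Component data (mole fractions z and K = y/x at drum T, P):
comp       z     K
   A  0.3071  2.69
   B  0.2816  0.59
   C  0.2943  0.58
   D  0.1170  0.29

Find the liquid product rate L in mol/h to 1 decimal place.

L = 306.3 mol/h

Newton iteration, V/F⁰ = 0.5:
  V/F = 0.5000: g = -0.14918, g' = -0.5575 → V/F = 0.2324
  V/F = 0.2324: g = 0.00855, g' = -0.6583 → V/F = 0.2454
  V/F = 0.2454: g = 0.00007, g' = -0.6478 → V/F = 0.2455
Converged at V/F = 0.2455.
Then V = V/F·F = 0.2455·406 = 99.7 mol/h and L = F − V = 306.3 mol/h.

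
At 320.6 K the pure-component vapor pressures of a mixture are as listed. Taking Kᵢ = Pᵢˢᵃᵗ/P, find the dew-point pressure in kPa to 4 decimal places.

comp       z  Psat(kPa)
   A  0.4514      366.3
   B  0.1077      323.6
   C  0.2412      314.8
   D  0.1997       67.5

Pdew = 189.0409 kPa

At the dew point ψ → 1, so Σzᵢ/Kᵢ = 1 with Kᵢ = Pᵢˢᵃᵗ/P ⇒ 1/P = Σzᵢ/Pᵢˢᵃᵗ.
1/P = 0.4514/366.3 + 0.1077/323.6 + 0.2412/314.8 + 0.1997/67.5 = 0.0052899 ⇒ P = 189.0409 kPa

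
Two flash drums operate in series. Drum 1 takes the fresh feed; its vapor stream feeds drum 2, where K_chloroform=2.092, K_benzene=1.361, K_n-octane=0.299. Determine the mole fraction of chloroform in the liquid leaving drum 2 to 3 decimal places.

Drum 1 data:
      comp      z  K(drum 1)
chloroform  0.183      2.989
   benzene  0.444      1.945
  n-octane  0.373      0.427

Drum 1:
Material balance + equilibrium reduce to Σ zᵢ(Kᵢ−1)/(1+ψ₁(Kᵢ−1)) = 0.
g(0) = ΣzᵢKᵢ − 1 = 0.570 and g(1) = 1 − Σzᵢ/Kᵢ = -0.163, so a root lies in (0, 1).
Newton iteration, ψ₁⁰ = 0.5:
  ψ₁ = 0.500: g = 0.1679, g' = -0.605 → ψ₁ = 0.777
Converged at ψ₁ = 0.777.
Drum-1 compositions:
  chloroform: x = 0.072, y = 0.215
  benzene: x = 0.256, y = 0.498
  n-octane: x = 0.672, y = 0.287
Drum-2 feed = drum-1 vapor: z₂ = (0.2150, 0.4981, 0.2869).
Drum 2:
Newton–Raphson from ψ₂ = 0.4:
  ψ₂ = 0.400: g = 0.0410, g' = -0.446 → ψ₂ = 0.492
  ψ₂ = 0.492: g = -0.0016, g' = -0.484 → ψ₂ = 0.489
Converged at ψ₂ = 0.489.
  chloroform: x = 0.140, y = 0.293
  benzene: x = 0.423, y = 0.576
  n-octane: x = 0.436, y = 0.130

x_chloroform (drum 2) = 0.140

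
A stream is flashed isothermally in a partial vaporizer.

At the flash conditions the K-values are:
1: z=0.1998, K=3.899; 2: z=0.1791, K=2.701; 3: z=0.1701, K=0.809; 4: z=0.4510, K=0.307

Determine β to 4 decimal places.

β = 0.3814

Material balance + equilibrium reduce to Σ zᵢ(Kᵢ−1)/(1+β(Kᵢ−1)) = 0.
g(0) = ΣzᵢKᵢ − 1 = 0.5388 and g(1) = 1 − Σzᵢ/Kᵢ = -0.7969, so a root lies in (0, 1).
Iterate (Newton) starting at β = 0.63:
  β = 0.6300: g = -0.23968, g' = -1.0213 → β = 0.3953
  β = 0.3953: g = -0.01356, g' = -0.9680 → β = 0.3813
  β = 0.3813: g = 0.00006, g' = -0.9768 → β = 0.3814
Converged at β = 0.3814.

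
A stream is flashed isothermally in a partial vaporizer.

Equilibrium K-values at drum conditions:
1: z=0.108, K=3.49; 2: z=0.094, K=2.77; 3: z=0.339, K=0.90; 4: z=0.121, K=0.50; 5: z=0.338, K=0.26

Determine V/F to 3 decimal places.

V/F = 0.087

Material balance + equilibrium reduce to Σ zᵢ(Kᵢ−1)/(1+V/F(Kᵢ−1)) = 0.
g(0) = ΣzᵢKᵢ − 1 = 0.091 and g(1) = 1 − Σzᵢ/Kᵢ = -0.984, so a root lies in (0, 1).
Iterate (Newton) starting at V/F = 0.49:
  V/F = 0.490: g = -0.2980, g' = -0.733 → V/F = 0.083
  V/F = 0.083: g = 0.0038, g' = -0.929 → V/F = 0.087
Converged at V/F = 0.087.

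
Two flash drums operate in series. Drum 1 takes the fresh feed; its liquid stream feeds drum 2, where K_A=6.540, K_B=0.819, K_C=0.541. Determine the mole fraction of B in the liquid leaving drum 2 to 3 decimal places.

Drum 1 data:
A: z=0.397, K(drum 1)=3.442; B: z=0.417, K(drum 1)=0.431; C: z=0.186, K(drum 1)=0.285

x_B (drum 2) = 0.600

Drum 1:
Material balance + equilibrium reduce to Σ zᵢ(Kᵢ−1)/(1+ψ₁(Kᵢ−1)) = 0.
g(0) = ΣzᵢKᵢ − 1 = 0.599 and g(1) = 1 − Σzᵢ/Kᵢ = -0.735, so a root lies in (0, 1).
Newton–Raphson from ψ₁ = 0.57:
  ψ₁ = 0.570: g = -0.1703, g' = -0.980 → ψ₁ = 0.396
  ψ₁ = 0.396: g = 0.0008, g' = -1.022 → ψ₁ = 0.397
Converged at ψ₁ = 0.397.
Drum-1 compositions:
  A: x = 0.202, y = 0.694
  B: x = 0.539, y = 0.232
  C: x = 0.260, y = 0.074
Drum-2 feed = drum-1 liquid: z₂ = (0.2016, 0.5387, 0.2597).
Drum 2:
Newton–Raphson from ψ₂ = 0.5:
  ψ₂ = 0.500: g = 0.0343, g' = -0.549 → ψ₂ = 0.562
  ψ₂ = 0.562: g = 0.0020, g' = -0.486 → ψ₂ = 0.567
Converged at ψ₂ = 0.567.
  A: x = 0.049, y = 0.318
  B: x = 0.600, y = 0.492
  C: x = 0.351, y = 0.190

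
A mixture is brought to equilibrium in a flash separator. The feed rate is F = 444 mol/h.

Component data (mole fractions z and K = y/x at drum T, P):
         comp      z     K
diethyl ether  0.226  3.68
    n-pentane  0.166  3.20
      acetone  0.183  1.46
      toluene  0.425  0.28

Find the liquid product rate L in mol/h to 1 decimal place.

L = 212.2 mol/h

Material balance + equilibrium reduce to Σ zᵢ(Kᵢ−1)/(1+ψ(Kᵢ−1)) = 0.
Feasibility: ΣzᵢKᵢ = 1.749, Σzᵢ/Kᵢ = 1.756 — both > 1, two phases present.
Newton–Raphson from ψ = 0.5:
  ψ = 0.500: g = 0.0231, g' = -1.042 → ψ = 0.522
Converged at ψ = 0.522.
Then V = ψ·F = 0.5221·444 = 231.8 mol/h and L = F − V = 212.2 mol/h.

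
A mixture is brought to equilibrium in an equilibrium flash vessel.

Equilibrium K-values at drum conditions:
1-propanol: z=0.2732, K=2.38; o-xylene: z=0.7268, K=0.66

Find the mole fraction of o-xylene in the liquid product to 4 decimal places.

Let ψ = V/F and solve Σ zᵢ(Kᵢ−1)/(1+ψ(Kᵢ−1)) = 0.
Feasibility: ΣzᵢKᵢ = 1.1299, Σzᵢ/Kᵢ = 1.2160 — both > 1, two phases present.
Binary case is linear: z₁(K₁−1)(1+ψ(K₂−1)) + z₂(K₂−1)(1+ψ(K₁−1)) = 0
⇒ ψ = [z₁(K₁−1)+z₂(K₂−1)] / [−(K₁−1)(K₂−1)] = 0.12990/0.46920 = 0.2769
Compositions from xᵢ = zᵢ/(1+ψ(Kᵢ−1)), yᵢ = Kᵢxᵢ:
  1-propanol: x = 0.1977, y = 0.4705
  o-xylene: x = 0.8023, y = 0.5295

x_o-xylene = 0.8023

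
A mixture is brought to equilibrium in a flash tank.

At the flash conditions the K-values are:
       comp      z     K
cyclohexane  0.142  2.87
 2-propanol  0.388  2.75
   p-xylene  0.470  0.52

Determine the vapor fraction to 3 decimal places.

Newton iteration, ψ⁰ = 0.5:
  ψ = 0.500: g = 0.2025, g' = -0.658 → ψ = 0.808
  ψ = 0.808: g = 0.0186, g' = -0.572 → ψ = 0.840
Converged at ψ = 0.840.

ψ = 0.840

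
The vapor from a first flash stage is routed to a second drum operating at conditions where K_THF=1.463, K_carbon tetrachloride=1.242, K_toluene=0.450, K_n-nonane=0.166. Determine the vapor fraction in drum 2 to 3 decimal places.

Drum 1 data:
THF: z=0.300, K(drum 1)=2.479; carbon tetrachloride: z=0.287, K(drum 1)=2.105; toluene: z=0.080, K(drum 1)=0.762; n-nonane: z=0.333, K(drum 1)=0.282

V/F (drum 2) = 0.361

Drum 1:
Let ψ₁ = V/F and solve Σ zᵢ(Kᵢ−1)/(1+ψ₁(Kᵢ−1)) = 0.
g(0) = ΣzᵢKᵢ − 1 = 0.503 and g(1) = 1 − Σzᵢ/Kᵢ = -0.543, so a root lies in (0, 1).
Newton iteration, ψ₁⁰ = 0.5:
  ψ₁ = 0.500: g = 0.0647, g' = -0.786 → ψ₁ = 0.582
  ψ₁ = 0.582: g = -0.0017, g' = -0.832 → ψ₁ = 0.580
Converged at ψ₁ = 0.580.
Drum-1 compositions:
  THF: x = 0.161, y = 0.400
  carbon tetrachloride: x = 0.175, y = 0.368
  toluene: x = 0.093, y = 0.071
  n-nonane: x = 0.571, y = 0.161
Drum-2 feed = drum-1 vapor: z₂ = (0.4002, 0.3681, 0.0707, 0.1610).
Drum 2:
Material balance + equilibrium reduce to Σ zᵢ(Kᵢ−1)/(1+ψ₂(Kᵢ−1)) = 0.
g(0) = ΣzᵢKᵢ − 1 = 0.101 and g(1) = 1 − Σzᵢ/Kᵢ = -0.697, so a root lies in (0, 1).
Newton iteration, ψ₂⁰ = 0.51:
  ψ₂ = 0.510: g = -0.0585, g' = -0.454 → ψ₂ = 0.381
  ψ₂ = 0.381: g = -0.0069, g' = -0.355 → ψ₂ = 0.361
Converged at ψ₂ = 0.361.
  THF: x = 0.343, y = 0.502
  carbon tetrachloride: x = 0.339, y = 0.420
  toluene: x = 0.088, y = 0.040
  n-nonane: x = 0.230, y = 0.038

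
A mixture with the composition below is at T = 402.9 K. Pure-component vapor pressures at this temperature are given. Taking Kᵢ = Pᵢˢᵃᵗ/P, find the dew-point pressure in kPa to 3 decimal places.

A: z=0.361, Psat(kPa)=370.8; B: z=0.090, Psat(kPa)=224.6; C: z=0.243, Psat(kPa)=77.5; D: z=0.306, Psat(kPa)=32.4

Pdew = 71.663 kPa

At the dew point ψ → 1, so Σzᵢ/Kᵢ = 1 with Kᵢ = Pᵢˢᵃᵗ/P ⇒ 1/P = Σzᵢ/Pᵢˢᵃᵗ.
1/P = 0.361/370.8 + 0.090/224.6 + 0.243/77.5 + 0.306/32.4 = 0.013954 ⇒ P = 71.663 kPa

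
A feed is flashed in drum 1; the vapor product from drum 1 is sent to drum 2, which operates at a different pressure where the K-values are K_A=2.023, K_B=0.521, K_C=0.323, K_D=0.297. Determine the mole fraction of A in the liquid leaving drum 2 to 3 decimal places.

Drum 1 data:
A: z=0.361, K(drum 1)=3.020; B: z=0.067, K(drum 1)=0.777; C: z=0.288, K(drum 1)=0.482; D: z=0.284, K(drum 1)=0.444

Drum 1:
Rachford–Rice: g(ψ₁) = Σ zᵢ(Kᵢ−1)/(1+ψ₁(Kᵢ−1)) = 0.
Check two-phase: ΣzᵢKᵢ = 1.407 > 1 and Σzᵢ/Kᵢ = 1.443 > 1, so g(0) = 0.407 > 0 and g(1) = -0.443 < 0.
Iterate (Newton) starting at ψ₁ = 0.41:
  ψ₁ = 0.410: g = -0.0115, g' = -0.717 → ψ₁ = 0.394
Converged at ψ₁ = 0.394.
Drum-1 compositions:
  A: x = 0.201, y = 0.607
  B: x = 0.073, y = 0.057
  C: x = 0.362, y = 0.174
  D: x = 0.364, y = 0.161
Drum-2 feed = drum-1 vapor: z₂ = (0.6070, 0.0571, 0.1744, 0.1615).
Drum 2:
Material balance + equilibrium reduce to Σ zᵢ(Kᵢ−1)/(1+ψ₂(Kᵢ−1)) = 0.
Feasibility: ΣzᵢKᵢ = 1.362, Σzᵢ/Kᵢ = 1.493 — both > 1, two phases present.
Newton iteration, ψ₂⁰ = 0.5:
  ψ₂ = 0.500: g = 0.0214, g' = -0.673 → ψ₂ = 0.532
  ψ₂ = 0.532: g = -0.0002, g' = -0.689 → ψ₂ = 0.531
Converged at ψ₂ = 0.531.
  A: x = 0.393, y = 0.796
  B: x = 0.077, y = 0.040
  C: x = 0.272, y = 0.088
  D: x = 0.258, y = 0.077

x_A (drum 2) = 0.393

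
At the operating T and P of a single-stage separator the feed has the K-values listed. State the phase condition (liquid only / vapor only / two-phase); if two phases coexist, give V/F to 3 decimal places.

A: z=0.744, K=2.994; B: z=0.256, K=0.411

vapor only

ΣzᵢKᵢ = 2.333; Σzᵢ/Kᵢ = 0.871.
Since Σzᵢ/Kᵢ < 1 the mixture is above its dew point — single vapor phase.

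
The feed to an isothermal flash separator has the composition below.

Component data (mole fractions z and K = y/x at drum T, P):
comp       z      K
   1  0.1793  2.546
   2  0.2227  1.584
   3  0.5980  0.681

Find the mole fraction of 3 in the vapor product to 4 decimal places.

Rachford–Rice: g(β) = Σ zᵢ(Kᵢ−1)/(1+β(Kᵢ−1)) = 0.
g(0) = ΣzᵢKᵢ − 1 = 0.2165 and g(1) = 1 − Σzᵢ/Kᵢ = -0.0891, so a root lies in (0, 1).
Newton iteration, β⁰ = 0.5:
  β = 0.5000: g = 0.03004, g' = -0.2680 → β = 0.6121
  β = 0.6121: g = 0.00118, g' = -0.2483 → β = 0.6169
Converged at β = 0.6169.
Compositions from xᵢ = zᵢ/(1+β(Kᵢ−1)), yᵢ = Kᵢxᵢ:
  1: x = 0.0918, y = 0.2337
  2: x = 0.1637, y = 0.2593
  3: x = 0.7445, y = 0.5070

y_3 = 0.5070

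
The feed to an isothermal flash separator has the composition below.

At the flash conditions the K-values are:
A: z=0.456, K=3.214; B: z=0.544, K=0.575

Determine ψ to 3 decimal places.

Rachford–Rice: g(ψ) = Σ zᵢ(Kᵢ−1)/(1+ψ(Kᵢ−1)) = 0.
Feasibility: ΣzᵢKᵢ = 1.778, Σzᵢ/Kᵢ = 1.088 — both > 1, two phases present.
Iterate (Newton) starting at ψ = 0.5:
  ψ = 0.500: g = 0.1856, g' = -0.662 → ψ = 0.780
  ψ = 0.780: g = 0.0242, g' = -0.520 → ψ = 0.827
Converged at ψ = 0.827.

ψ = 0.827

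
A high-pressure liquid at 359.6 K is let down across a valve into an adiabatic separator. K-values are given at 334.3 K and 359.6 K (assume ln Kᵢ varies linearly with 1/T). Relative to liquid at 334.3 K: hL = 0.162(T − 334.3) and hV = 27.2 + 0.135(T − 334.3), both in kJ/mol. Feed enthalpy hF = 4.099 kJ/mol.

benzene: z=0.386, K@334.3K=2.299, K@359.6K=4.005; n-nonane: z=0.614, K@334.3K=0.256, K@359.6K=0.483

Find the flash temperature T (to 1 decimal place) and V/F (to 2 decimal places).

Adiabatic flash: solve Rachford–Rice at each trial T, then check hF = ψ·hV(T) + (1−ψ)·hL(T).
  T = 334.3 K: K = (2.299, 0.256), RR gives ψ = 0.046, H_out = 1.255 kJ/mol
  T = 359.6 K: K = (4.005, 0.483), RR gives ψ = 0.542, H_out = 18.478 kJ/mol
  T = 347.0 K: K = (3.069, 0.356), RR gives ψ = 0.303, H_out = 10.188 kJ/mol
  T = 340.6 K: K = (2.660, 0.302), RR gives ψ = 0.184, H_out = 5.982 kJ/mol
  T = 337.5 K: K = (2.478, 0.279), RR gives ψ = 0.120, H_out = 3.764 kJ/mol
  T = 339.1 K: K = (2.571, 0.291), RR gives ψ = 0.153, H_out = 4.930 kJ/mol
Linear interpolation between T = 337.5 (H_out = 3.764) and T = 339.1 (H_out = 4.930) on hF = 4.099 gives T ≈ 338.0 K, at which ψ = 0.13.

T = 338.0 K, V/F = 0.13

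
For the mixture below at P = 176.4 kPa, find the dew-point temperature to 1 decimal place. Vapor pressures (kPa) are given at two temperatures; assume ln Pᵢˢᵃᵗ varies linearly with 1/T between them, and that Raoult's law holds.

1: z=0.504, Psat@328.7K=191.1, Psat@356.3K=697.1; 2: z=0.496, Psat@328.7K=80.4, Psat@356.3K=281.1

T = 337.8 K

Dew-point temperature: Σzᵢ·P/Pᵢˢᵃᵗ(T) = 1. Interpolate ln Pᵢˢᵃᵗ = aᵢ + bᵢ/T.
  T = 328.7 K: ΣzᵢP/Pᵢˢᵃᵗ = 1.5535
  T = 356.3 K: ΣzᵢP/Pᵢˢᵃᵗ = 0.4388
  T = 342.5 K: ΣzᵢP/Pᵢˢᵃᵗ = 0.8048
  T = 335.6 K: ΣzᵢP/Pᵢˢᵃᵗ = 1.1106
  T = 339.1 K: ΣzᵢP/Pᵢˢᵃᵗ = 0.9417
  T = 337.4 K: ΣzᵢP/Pᵢˢᵃᵗ = 1.0198
Interpolating between 337.4 K and 339.1 K gives T ≈ 337.8 K.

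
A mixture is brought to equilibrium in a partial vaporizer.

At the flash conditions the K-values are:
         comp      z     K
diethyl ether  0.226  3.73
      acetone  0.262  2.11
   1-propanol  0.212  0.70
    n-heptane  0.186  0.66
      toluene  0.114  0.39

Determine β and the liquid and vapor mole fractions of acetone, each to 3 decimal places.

Material balance + equilibrium reduce to Σ zᵢ(Kᵢ−1)/(1+β(Kᵢ−1)) = 0.
Check two-phase: ΣzᵢKᵢ = 1.711 > 1 and Σzᵢ/Kᵢ = 1.062 > 1, so g(0) = 0.711 > 0 and g(1) = -0.062 < 0.
Newton iteration, β⁰ = 0.58:
  β = 0.580: g = 0.1524, g' = -0.535 → β = 0.865
  β = 0.865: g = 0.0093, g' = -0.501 → β = 0.883
Converged at β = 0.883.
Compositions from xᵢ = zᵢ/(1+β(Kᵢ−1)), yᵢ = Kᵢxᵢ:
  diethyl ether: x = 0.066, y = 0.247
  acetone: x = 0.132, y = 0.279
  1-propanol: x = 0.288, y = 0.202
  n-heptane: x = 0.266, y = 0.175
  toluene: x = 0.247, y = 0.096

β = 0.883, x_acetone = 0.132, y_acetone = 0.279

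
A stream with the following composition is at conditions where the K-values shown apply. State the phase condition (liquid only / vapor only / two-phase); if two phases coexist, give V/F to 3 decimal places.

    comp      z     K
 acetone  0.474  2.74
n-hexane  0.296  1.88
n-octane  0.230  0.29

two-phase, V/F = 0.912

ΣzᵢKᵢ = 1.922; Σzᵢ/Kᵢ = 1.124.
Both exceed 1, so a two-phase solution exists.
Newton iteration, ψ⁰ = 0.41:
  ψ = 0.410: g = 0.4424, g' = -0.843 → ψ = 0.935
  ψ = 0.935: g = -0.0284, g' = -1.301 → ψ = 0.913
  ψ = 0.913: g = -0.0009, g' = -1.221 → ψ = 0.912
Converged at ψ = 0.912.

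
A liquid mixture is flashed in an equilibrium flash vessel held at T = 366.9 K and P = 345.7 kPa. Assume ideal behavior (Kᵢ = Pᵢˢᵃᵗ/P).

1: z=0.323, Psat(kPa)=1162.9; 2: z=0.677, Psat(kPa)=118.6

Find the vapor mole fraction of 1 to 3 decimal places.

Raoult's law: Kᵢ = Pᵢˢᵃᵗ/P = Pᵢˢᵃᵗ/345.7.
  K_1 = 1162.9/345.7 = 3.36390, K_2 = 118.6/345.7 = 0.34307
Newton iteration, ψ⁰ = 0.32:
  ψ = 0.320: g = -0.1284, g' = -1.053 → ψ = 0.198
  ψ = 0.198: g = 0.0087, g' = -1.223 → ψ = 0.205
Converged at ψ = 0.205.
Compositions from xᵢ = zᵢ/(1+ψ(Kᵢ−1)), yᵢ = Kᵢxᵢ:
  1: x = 0.217, y = 0.732
  2: x = 0.783, y = 0.268

y_1 = 0.732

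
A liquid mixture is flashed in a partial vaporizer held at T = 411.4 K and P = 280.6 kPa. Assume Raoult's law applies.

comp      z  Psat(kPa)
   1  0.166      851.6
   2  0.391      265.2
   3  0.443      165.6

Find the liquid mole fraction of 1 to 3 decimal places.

x_1 = 0.110

Raoult's law: Kᵢ = Pᵢˢᵃᵗ/P = Pᵢˢᵃᵗ/280.6.
  K_1 = 851.6/280.6 = 3.03493, K_2 = 265.2/280.6 = 0.94512, K_3 = 165.6/280.6 = 0.59016
Let β = V/F and solve Σ zᵢ(Kᵢ−1)/(1+β(Kᵢ−1)) = 0.
g(0) = ΣzᵢKᵢ − 1 = 0.135 and g(1) = 1 − Σzᵢ/Kᵢ = -0.219, so a root lies in (0, 1).
Newton iteration, β⁰ = 0.59:
  β = 0.590: g = -0.1081, g' = -0.273 → β = 0.193
  β = 0.193: g = 0.0235, g' = -0.443 → β = 0.247
  β = 0.247: g = 0.0012, g' = -0.398 → β = 0.250
Converged at β = 0.250.
Compositions from xᵢ = zᵢ/(1+β(Kᵢ−1)), yᵢ = Kᵢxᵢ:
  1: x = 0.110, y = 0.334
  2: x = 0.396, y = 0.375
  3: x = 0.493, y = 0.291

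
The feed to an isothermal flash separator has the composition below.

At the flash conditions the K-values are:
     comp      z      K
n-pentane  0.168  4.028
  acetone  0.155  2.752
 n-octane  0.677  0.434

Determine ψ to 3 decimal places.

ψ = 0.282

Material balance + equilibrium reduce to Σ zᵢ(Kᵢ−1)/(1+ψ(Kᵢ−1)) = 0.
Check two-phase: ΣzᵢKᵢ = 1.397 > 1 and Σzᵢ/Kᵢ = 1.658 > 1, so g(0) = 0.397 > 0 and g(1) = -0.658 < 0.
Iterate (Newton) starting at ψ = 0.52:
  ψ = 0.520: g = -0.2033, g' = -0.798 → ψ = 0.265
  ψ = 0.265: g = 0.0166, g' = -0.996 → ψ = 0.282
Converged at ψ = 0.282.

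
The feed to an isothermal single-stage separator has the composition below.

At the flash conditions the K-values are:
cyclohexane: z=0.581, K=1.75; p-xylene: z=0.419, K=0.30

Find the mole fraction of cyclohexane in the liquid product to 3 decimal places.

x_cyclohexane = 0.483

Rachford–Rice: g(ψ) = Σ zᵢ(Kᵢ−1)/(1+ψ(Kᵢ−1)) = 0.
Feasibility: ΣzᵢKᵢ = 1.142, Σzᵢ/Kᵢ = 1.729 — both > 1, two phases present.
Binary case is linear: z₁(K₁−1)(1+ψ(K₂−1)) + z₂(K₂−1)(1+ψ(K₁−1)) = 0
⇒ ψ = [z₁(K₁−1)+z₂(K₂−1)] / [−(K₁−1)(K₂−1)] = 0.1425/0.5250 = 0.271
Compositions from xᵢ = zᵢ/(1+ψ(Kᵢ−1)), yᵢ = Kᵢxᵢ:
  cyclohexane: x = 0.483, y = 0.845
  p-xylene: x = 0.517, y = 0.155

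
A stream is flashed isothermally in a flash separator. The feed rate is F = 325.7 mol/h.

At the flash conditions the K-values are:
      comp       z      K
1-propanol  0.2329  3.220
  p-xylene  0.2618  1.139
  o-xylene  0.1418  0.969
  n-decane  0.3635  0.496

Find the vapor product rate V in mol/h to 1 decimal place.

Material balance + equilibrium reduce to Σ zᵢ(Kᵢ−1)/(1+V/F(Kᵢ−1)) = 0.
Check two-phase: ΣzᵢKᵢ = 1.3658 > 1 and Σzᵢ/Kᵢ = 1.1814 > 1, so g(0) = 0.3658 > 0 and g(1) = -0.1814 < 0.
Newton iteration, V/F⁰ = 0.56:
  V/F = 0.5600: g = 0.00454, g' = -0.4118 → V/F = 0.5710
Converged at V/F = 0.5710.
Then V = V/F·F = 0.5710·325.7 = 186.0 mol/h and L = F − V = 139.7 mol/h.

V = 186.0 mol/h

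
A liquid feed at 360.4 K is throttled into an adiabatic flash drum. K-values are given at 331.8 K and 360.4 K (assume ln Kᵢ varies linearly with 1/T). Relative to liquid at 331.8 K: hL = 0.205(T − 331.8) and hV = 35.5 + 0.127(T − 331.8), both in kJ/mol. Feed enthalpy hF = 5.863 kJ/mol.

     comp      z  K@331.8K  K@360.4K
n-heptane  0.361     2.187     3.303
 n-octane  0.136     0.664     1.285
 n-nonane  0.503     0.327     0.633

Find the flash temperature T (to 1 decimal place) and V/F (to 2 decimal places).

Adiabatic flash: solve Rachford–Rice at each trial T, then check hF = ψ·hV(T) + (1−ψ)·hL(T).
  T = 331.8 K: K = (2.187, 0.664, 0.327), RR gives ψ = 0.061, H_out = 2.161 kJ/mol
  T = 360.4 K: K = (3.303, 1.285, 0.633), RR gives ψ = 0.972, H_out = 38.210 kJ/mol
  T = 346.1 K: K = (2.711, 0.936, 0.461), RR gives ψ = 0.420, H_out = 17.384 kJ/mol
  T = 339.0 K: K = (2.442, 0.792, 0.390), RR gives ψ = 0.237, H_out = 9.745 kJ/mol
  T = 335.4 K: K = (2.312, 0.726, 0.358), RR gives ψ = 0.149, H_out = 5.990 kJ/mol
  T = 333.6 K: K = (2.249, 0.694, 0.342), RR gives ψ = 0.105, H_out = 4.092 kJ/mol
Linear interpolation between T = 333.6 (H_out = 4.092) and T = 335.4 (H_out = 5.990) on hF = 5.863 gives T ≈ 335.3 K, at which ψ = 0.15.

T = 335.3 K, V/F = 0.15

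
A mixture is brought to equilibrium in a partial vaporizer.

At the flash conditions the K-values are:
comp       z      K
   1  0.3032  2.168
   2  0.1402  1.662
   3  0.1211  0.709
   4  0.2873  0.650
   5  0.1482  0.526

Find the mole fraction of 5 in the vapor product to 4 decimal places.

Let ψ = V/F and solve Σ zᵢ(Kᵢ−1)/(1+ψ(Kᵢ−1)) = 0.
g(0) = ΣzᵢKᵢ − 1 = 0.2409 and g(1) = 1 − Σzᵢ/Kᵢ = -0.1188, so a root lies in (0, 1).
Newton–Raphson from ψ = 0.5:
  ψ = 0.5000: g = 0.03811, g' = -0.3225 → ψ = 0.6182
  ψ = 0.6182: g = 0.00086, g' = -0.3096 → ψ = 0.6210
Converged at ψ = 0.6210.
Compositions from xᵢ = zᵢ/(1+ψ(Kᵢ−1)), yᵢ = Kᵢxᵢ:
  1: x = 0.1757, y = 0.3810
  2: x = 0.0994, y = 0.1651
  3: x = 0.1478, y = 0.1048
  4: x = 0.3671, y = 0.2386
  5: x = 0.2100, y = 0.1105

y_5 = 0.1105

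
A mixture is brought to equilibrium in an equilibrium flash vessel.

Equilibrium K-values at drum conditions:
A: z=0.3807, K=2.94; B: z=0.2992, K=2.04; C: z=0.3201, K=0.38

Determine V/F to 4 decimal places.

V/F = 0.8783

Material balance + equilibrium reduce to Σ zᵢ(Kᵢ−1)/(1+V/F(Kᵢ−1)) = 0.
Feasibility: ΣzᵢKᵢ = 1.8513, Σzᵢ/Kᵢ = 1.1185 — both > 1, two phases present.
Newton–Raphson from V/F = 0.5:
  V/F = 0.5000: g = 0.29199, g' = -0.7677 → V/F = 0.8803
  V/F = 0.8803: g = -0.00177, g' = -0.8801 → V/F = 0.8783
Converged at V/F = 0.8783.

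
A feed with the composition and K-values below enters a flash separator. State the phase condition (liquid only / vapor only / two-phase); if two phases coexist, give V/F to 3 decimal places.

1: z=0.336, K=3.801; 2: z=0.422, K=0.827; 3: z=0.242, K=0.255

two-phase, V/F = 0.531

ΣzᵢKᵢ = 1.688; Σzᵢ/Kᵢ = 1.548.
Both exceed 1, so a two-phase solution exists.
Material balance + equilibrium reduce to Σ zᵢ(Kᵢ−1)/(1+ψ(Kᵢ−1)) = 0.
Iterate (Newton) starting at ψ = 0.5:
  ψ = 0.500: g = 0.0248, g' = -0.814 → ψ = 0.531
Converged at ψ = 0.531.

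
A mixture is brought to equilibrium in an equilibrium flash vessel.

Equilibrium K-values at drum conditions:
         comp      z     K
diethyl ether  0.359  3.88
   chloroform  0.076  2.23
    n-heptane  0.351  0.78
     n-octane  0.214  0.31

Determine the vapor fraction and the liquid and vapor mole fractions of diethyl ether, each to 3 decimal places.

Material balance + equilibrium reduce to Σ zᵢ(Kᵢ−1)/(1+ψ(Kᵢ−1)) = 0.
g(0) = ΣzᵢKᵢ − 1 = 0.903 and g(1) = 1 − Σzᵢ/Kᵢ = -0.267, so a root lies in (0, 1).
Newton iteration, ψ⁰ = 0.5:
  ψ = 0.500: g = 0.1694, g' = -0.803 → ψ = 0.711
  ψ = 0.711: g = 0.0078, g' = -0.770 → ψ = 0.721
Converged at ψ = 0.721.
Compositions from xᵢ = zᵢ/(1+ψ(Kᵢ−1)), yᵢ = Kᵢxᵢ:
  diethyl ether: x = 0.117, y = 0.453
  chloroform: x = 0.040, y = 0.090
  n-heptane: x = 0.417, y = 0.325
  n-octane: x = 0.426, y = 0.132

ψ = 0.721, x_diethyl ether = 0.117, y_diethyl ether = 0.453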